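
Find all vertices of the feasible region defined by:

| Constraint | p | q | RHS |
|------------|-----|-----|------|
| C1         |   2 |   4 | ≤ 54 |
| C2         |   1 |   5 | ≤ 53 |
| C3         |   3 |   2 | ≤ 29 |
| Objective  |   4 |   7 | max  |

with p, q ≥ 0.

(0, 0), (9.667, 0), (3, 10), (0, 10.6)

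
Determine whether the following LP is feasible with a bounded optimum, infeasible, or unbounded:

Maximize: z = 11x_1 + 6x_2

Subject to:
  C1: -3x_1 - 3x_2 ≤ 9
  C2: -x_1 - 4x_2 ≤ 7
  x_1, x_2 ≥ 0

Unbounded (objective can increase without bound)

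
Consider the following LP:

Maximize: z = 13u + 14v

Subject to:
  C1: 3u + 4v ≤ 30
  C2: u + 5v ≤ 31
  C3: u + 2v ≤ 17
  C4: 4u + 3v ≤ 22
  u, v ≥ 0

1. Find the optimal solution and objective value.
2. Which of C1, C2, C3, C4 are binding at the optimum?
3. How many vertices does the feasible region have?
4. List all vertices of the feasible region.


1. u = 1, v = 6, z = 97
2. C2, C4
3. 4
4. (0, 0), (5.5, 0), (1, 6), (0, 6.2)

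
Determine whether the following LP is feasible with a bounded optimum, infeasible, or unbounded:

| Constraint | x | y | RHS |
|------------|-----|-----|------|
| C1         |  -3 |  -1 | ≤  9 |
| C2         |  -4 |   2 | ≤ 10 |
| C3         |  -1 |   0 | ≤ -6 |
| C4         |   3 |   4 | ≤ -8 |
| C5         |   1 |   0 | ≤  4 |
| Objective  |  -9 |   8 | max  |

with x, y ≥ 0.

Infeasible (no feasible solution exists)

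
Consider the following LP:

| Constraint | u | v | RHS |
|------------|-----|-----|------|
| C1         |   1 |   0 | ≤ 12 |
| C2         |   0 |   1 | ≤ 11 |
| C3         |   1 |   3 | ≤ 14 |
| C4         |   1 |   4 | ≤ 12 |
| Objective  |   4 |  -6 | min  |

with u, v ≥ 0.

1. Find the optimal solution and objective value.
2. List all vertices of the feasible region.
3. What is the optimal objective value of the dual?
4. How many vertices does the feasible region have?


1. u = 0, v = 3, z = -18
2. (0, 0), (12, 0), (0, 3)
3. -18
4. 3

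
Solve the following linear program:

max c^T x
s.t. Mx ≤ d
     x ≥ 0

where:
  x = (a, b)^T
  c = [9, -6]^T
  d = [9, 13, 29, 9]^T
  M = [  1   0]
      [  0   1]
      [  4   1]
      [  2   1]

Evaluate the objective at each vertex of the feasible region:
  z(0, 0) = 0
  z(4.5, 0) = 40.5  ←
  z(0, 9) = -54
The maximum is at a = 4.5, b = 0.

a = 4.5, b = 0, z = 40.5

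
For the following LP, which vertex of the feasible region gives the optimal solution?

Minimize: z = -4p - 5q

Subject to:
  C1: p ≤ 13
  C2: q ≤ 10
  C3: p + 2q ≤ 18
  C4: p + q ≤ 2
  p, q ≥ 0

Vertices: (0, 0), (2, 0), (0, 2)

Evaluate the objective at each vertex of the feasible region:
  z(0, 0) = 0
  z(2, 0) = -8
  z(0, 2) = -10  ←
The minimum is at p = 0, q = 2.

(0, 2)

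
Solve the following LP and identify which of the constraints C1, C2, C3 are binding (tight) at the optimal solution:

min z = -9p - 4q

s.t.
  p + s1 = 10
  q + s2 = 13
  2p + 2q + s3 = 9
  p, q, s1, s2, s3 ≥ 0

At p = 4.5, q = 0, compute slack b - a·x for each constraint:
  C1: 10 − 4.5 = 5.5  (slack)
  C2: 13 − 0 = 13  (slack)
  C3: 9 − 9 = 0  (binding)

Optimal: p = 4.5, q = 0
Binding: C3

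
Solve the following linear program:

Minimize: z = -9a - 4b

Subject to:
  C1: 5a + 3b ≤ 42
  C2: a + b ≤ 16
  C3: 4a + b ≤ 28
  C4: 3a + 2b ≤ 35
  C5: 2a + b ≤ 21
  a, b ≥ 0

Evaluate the objective at each vertex of the feasible region:
  z(0, 0) = 0
  z(7, 0) = -63
  z(6, 4) = -70  ←
  z(0, 14) = -56
The minimum is at a = 6, b = 4.

a = 6, b = 4, z = -70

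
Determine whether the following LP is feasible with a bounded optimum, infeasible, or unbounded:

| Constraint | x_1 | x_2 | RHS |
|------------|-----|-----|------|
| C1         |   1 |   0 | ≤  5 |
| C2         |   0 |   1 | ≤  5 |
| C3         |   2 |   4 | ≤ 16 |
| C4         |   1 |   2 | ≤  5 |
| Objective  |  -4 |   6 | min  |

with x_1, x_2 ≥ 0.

Feasible with a bounded optimal solution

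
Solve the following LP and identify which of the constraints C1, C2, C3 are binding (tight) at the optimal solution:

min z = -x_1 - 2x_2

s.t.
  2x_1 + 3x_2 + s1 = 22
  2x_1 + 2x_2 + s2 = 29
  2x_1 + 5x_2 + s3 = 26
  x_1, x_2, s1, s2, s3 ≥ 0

At x_1 = 8, x_2 = 2, compute slack b - a·x for each constraint:
  C1: 22 − 22 = 0  (binding)
  C2: 29 − 20 = 9  (slack)
  C3: 26 − 26 = 0  (binding)

Optimal: x_1 = 8, x_2 = 2
Binding: C1, C3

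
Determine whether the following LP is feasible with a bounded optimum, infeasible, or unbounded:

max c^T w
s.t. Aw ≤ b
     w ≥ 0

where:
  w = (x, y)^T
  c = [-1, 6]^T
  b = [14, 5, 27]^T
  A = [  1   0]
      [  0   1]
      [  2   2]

Feasible with a bounded optimal solution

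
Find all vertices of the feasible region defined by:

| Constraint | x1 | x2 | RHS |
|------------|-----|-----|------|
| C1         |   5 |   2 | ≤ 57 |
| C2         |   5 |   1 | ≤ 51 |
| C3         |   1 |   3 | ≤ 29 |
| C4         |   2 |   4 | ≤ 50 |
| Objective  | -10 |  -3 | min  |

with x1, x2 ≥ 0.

(0, 0), (10.2, 0), (9, 6), (8.692, 6.769), (0, 9.667)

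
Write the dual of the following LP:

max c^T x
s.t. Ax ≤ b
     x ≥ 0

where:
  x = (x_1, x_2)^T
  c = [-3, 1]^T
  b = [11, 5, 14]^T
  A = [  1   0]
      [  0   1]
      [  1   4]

Primal max cᵀx s.t. Ax ≤ b, x ≥ 0  →  Dual min bᵀy s.t. Aᵀy ≥ c, y ≥ 0.

Minimize: z = 11y1 + 5y2 + 14y3

Subject to:
  y1 + y3 ≥ -3
  y2 + 4y3 ≥ 1
  y1, y2, y3 ≥ 0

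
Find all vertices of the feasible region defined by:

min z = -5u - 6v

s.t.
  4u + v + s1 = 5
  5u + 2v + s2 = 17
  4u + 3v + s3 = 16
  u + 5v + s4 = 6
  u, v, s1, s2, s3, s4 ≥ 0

(0, 0), (1.25, 0), (1, 1), (0, 1.2)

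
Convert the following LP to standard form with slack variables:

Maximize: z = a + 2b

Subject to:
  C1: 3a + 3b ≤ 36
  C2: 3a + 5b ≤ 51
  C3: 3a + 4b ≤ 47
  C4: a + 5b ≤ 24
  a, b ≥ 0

max z = a + 2b

s.t.
  3a + 3b + s1 = 36
  3a + 5b + s2 = 51
  3a + 4b + s3 = 47
  a + 5b + s4 = 24
  a, b, s1, s2, s3, s4 ≥ 0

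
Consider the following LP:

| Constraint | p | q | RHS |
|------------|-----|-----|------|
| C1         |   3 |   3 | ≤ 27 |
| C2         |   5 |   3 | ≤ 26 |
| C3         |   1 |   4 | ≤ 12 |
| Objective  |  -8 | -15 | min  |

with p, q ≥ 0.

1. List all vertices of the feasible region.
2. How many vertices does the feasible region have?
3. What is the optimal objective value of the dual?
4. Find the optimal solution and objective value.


1. (0, 0), (5.2, 0), (4, 2), (0, 3)
2. 4
3. -62
4. p = 4, q = 2, z = -62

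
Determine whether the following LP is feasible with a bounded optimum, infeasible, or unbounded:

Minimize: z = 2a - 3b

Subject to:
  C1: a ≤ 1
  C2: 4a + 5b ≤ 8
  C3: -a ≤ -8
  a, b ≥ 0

Infeasible (no feasible solution exists)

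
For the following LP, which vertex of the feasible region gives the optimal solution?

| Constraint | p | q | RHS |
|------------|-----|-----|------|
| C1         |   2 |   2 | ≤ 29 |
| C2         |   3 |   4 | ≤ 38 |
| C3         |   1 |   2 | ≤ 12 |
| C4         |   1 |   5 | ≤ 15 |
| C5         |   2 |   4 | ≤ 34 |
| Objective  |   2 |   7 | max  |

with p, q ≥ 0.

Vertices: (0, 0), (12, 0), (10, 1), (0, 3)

Evaluate the objective at each vertex of the feasible region:
  z(0, 0) = 0
  z(12, 0) = 24
  z(10, 1) = 27  ←
  z(0, 3) = 21
The maximum is at p = 10, q = 1.

(10, 1)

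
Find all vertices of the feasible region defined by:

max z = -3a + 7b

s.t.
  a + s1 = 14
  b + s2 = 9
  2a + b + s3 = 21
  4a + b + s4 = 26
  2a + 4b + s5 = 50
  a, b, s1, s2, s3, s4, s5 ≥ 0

(0, 0), (6.5, 0), (4.25, 9), (0, 9)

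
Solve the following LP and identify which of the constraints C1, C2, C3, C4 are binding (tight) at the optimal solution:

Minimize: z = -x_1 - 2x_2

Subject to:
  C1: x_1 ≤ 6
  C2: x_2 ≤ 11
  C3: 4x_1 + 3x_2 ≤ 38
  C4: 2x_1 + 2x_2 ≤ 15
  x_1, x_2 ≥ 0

At x_1 = 0, x_2 = 7.5, compute slack b - a·x for each constraint:
  C1: 6 − 0 = 6  (slack)
  C2: 11 − 7.5 = 3.5  (slack)
  C3: 38 − 22.5 = 15.5  (slack)
  C4: 15 − 15 = 0  (binding)

Optimal: x_1 = 0, x_2 = 7.5
Binding: C4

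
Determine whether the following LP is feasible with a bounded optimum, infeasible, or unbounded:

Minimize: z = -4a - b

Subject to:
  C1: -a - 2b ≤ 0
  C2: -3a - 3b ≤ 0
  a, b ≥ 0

Unbounded (objective can decrease without bound)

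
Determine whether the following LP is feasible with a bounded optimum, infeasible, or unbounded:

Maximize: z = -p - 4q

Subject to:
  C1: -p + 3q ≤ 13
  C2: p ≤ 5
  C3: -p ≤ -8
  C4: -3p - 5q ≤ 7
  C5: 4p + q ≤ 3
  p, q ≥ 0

Infeasible (no feasible solution exists)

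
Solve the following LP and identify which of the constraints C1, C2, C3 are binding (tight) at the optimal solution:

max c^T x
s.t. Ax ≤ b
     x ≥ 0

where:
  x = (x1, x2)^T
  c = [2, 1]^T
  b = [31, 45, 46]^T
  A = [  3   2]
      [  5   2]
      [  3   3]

At x1 = 7, x2 = 5, compute slack b - a·x for each constraint:
  C1: 31 − 31 = 0  (binding)
  C2: 45 − 45 = 0  (binding)
  C3: 46 − 36 = 10  (slack)

Optimal: x1 = 7, x2 = 5
Binding: C1, C2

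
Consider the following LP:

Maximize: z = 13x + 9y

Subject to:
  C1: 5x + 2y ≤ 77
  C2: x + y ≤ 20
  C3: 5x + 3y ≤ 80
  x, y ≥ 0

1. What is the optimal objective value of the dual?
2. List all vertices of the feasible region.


1. 220
2. (0, 0), (15.4, 0), (14.2, 3), (10, 10), (0, 20)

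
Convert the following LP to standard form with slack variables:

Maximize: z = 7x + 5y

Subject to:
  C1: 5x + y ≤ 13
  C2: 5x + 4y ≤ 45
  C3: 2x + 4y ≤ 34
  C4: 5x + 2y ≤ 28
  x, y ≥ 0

max z = 7x + 5y

s.t.
  5x + y + s1 = 13
  5x + 4y + s2 = 45
  2x + 4y + s3 = 34
  5x + 2y + s4 = 28
  x, y, s1, s2, s3, s4 ≥ 0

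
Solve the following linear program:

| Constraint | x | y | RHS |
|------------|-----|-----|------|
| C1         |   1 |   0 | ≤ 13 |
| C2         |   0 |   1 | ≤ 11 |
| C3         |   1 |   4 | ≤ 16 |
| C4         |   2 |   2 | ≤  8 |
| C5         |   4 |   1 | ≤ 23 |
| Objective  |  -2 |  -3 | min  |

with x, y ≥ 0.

Evaluate the objective at each vertex of the feasible region:
  z(0, 0) = 0
  z(4, 0) = -8
  z(0, 4) = -12  ←
The minimum is at x = 0, y = 4.

x = 0, y = 4, z = -12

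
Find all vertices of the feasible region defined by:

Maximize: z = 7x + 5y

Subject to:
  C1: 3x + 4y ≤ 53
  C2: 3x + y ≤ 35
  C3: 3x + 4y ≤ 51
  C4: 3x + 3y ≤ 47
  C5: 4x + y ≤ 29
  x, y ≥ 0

(0, 0), (7.25, 0), (5, 9), (0, 12.75)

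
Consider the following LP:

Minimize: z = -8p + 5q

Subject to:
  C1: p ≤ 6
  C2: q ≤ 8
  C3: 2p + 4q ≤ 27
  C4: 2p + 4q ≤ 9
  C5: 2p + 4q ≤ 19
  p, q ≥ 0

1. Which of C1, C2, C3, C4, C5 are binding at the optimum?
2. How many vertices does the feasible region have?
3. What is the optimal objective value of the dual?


1. C4
2. 3
3. -36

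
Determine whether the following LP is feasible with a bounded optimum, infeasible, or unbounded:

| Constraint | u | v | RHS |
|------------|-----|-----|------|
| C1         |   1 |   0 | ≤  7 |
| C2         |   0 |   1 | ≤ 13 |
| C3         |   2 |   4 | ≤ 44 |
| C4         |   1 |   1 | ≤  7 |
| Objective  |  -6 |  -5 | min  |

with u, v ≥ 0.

Feasible with a bounded optimal solution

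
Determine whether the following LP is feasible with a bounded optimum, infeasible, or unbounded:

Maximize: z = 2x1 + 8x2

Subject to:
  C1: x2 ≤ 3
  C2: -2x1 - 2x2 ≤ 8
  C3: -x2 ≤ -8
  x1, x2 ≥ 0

Infeasible (no feasible solution exists)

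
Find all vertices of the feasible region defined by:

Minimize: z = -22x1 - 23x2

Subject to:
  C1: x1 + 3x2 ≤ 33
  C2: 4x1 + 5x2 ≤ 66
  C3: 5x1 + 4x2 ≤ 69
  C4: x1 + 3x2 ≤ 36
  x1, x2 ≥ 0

(0, 0), (13.8, 0), (9, 6), (4.714, 9.429), (0, 11)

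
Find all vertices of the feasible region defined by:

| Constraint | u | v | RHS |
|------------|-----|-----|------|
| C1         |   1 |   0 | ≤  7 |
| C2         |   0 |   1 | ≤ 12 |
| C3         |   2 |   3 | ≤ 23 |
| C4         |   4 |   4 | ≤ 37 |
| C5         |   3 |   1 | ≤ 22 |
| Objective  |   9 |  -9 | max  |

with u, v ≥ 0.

(0, 0), (7, 0), (7, 1), (6.375, 2.875), (4.75, 4.5), (0, 7.667)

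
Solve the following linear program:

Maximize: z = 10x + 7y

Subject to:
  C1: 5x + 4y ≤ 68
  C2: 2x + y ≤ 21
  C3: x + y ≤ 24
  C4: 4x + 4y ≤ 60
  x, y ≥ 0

Evaluate the objective at each vertex of the feasible region:
  z(0, 0) = 0
  z(10.5, 0) = 105
  z(6, 9) = 123  ←
  z(0, 15) = 105
The maximum is at x = 6, y = 9.

x = 6, y = 9, z = 123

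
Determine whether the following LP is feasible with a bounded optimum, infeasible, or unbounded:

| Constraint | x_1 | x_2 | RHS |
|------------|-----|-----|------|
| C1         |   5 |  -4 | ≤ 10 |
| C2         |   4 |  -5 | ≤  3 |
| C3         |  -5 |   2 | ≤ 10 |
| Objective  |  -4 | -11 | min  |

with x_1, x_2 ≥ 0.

Unbounded (objective can decrease without bound)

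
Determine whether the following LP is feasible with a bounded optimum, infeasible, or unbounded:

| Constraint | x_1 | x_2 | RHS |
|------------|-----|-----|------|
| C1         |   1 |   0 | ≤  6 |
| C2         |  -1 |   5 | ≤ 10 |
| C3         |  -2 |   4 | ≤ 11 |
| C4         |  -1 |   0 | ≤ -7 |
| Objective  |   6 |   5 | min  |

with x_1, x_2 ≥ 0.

Infeasible (no feasible solution exists)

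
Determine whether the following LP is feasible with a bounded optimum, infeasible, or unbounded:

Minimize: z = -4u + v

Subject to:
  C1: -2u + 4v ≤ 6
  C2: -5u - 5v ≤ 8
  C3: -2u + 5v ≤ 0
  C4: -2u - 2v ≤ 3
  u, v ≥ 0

Unbounded (objective can decrease without bound)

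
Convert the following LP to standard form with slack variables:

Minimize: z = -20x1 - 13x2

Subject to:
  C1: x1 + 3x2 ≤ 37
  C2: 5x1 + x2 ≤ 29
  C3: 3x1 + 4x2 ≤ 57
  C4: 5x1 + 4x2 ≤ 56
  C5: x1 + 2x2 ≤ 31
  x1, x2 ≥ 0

min z = -20x1 - 13x2

s.t.
  x1 + 3x2 + s1 = 37
  5x1 + x2 + s2 = 29
  3x1 + 4x2 + s3 = 57
  5x1 + 4x2 + s4 = 56
  x1 + 2x2 + s5 = 31
  x1, x2, s1, s2, s3, s4, s5 ≥ 0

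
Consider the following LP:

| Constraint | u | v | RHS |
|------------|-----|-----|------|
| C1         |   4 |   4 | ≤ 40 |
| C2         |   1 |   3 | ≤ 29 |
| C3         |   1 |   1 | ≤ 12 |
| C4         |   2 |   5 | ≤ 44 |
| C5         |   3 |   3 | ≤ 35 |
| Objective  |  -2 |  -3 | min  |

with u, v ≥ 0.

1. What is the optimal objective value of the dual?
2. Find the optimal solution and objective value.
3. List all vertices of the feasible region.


1. -28
2. u = 2, v = 8, z = -28
3. (0, 0), (10, 0), (2, 8), (0, 8.8)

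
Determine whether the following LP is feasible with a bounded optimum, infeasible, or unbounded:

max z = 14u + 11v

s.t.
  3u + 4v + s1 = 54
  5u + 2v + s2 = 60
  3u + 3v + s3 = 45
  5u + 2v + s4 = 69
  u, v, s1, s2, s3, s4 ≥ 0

Feasible with a bounded optimal solution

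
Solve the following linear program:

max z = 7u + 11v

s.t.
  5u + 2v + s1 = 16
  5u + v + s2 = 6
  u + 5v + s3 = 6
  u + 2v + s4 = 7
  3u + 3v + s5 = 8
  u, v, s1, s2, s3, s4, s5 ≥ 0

Evaluate the objective at each vertex of the feasible region:
  z(0, 0) = 0
  z(1.2, 0) = 8.4
  z(1, 1) = 18  ←
  z(0, 1.2) = 13.2
The maximum is at u = 1, v = 1.

u = 1, v = 1, z = 18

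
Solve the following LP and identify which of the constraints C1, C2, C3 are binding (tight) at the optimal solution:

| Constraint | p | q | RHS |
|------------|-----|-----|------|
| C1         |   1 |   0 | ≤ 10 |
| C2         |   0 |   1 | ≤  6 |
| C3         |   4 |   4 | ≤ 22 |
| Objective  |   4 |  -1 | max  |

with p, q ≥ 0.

At p = 5.5, q = 0, compute slack b - a·x for each constraint:
  C1: 10 − 5.5 = 4.5  (slack)
  C2: 6 − 0 = 6  (slack)
  C3: 22 − 22 = 0  (binding)

Optimal: p = 5.5, q = 0
Binding: C3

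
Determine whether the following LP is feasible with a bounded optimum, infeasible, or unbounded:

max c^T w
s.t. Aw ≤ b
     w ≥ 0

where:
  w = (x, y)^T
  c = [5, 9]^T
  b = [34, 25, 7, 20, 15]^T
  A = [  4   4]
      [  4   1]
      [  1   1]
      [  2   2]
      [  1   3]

Feasible with a bounded optimal solution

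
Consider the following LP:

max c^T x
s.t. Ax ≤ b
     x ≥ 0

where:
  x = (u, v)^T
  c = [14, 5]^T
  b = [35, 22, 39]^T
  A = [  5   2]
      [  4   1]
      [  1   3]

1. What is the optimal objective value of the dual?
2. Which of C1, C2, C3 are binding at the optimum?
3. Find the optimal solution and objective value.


1. 92
2. C1, C2
3. u = 3, v = 10, z = 92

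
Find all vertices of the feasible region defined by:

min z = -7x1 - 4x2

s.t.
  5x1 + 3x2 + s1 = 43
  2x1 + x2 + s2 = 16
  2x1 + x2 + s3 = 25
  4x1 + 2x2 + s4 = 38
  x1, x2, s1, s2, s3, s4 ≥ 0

(0, 0), (8, 0), (5, 6), (0, 14.33)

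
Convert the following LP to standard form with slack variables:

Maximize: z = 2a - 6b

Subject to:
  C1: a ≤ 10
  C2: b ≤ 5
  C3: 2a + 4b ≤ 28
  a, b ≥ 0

max z = 2a - 6b

s.t.
  a + s1 = 10
  b + s2 = 5
  2a + 4b + s3 = 28
  a, b, s1, s2, s3 ≥ 0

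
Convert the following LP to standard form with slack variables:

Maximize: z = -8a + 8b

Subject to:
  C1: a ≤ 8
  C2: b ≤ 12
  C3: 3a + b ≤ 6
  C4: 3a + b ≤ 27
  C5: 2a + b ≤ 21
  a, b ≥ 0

max z = -8a + 8b

s.t.
  a + s1 = 8
  b + s2 = 12
  3a + b + s3 = 6
  3a + b + s4 = 27
  2a + b + s5 = 21
  a, b, s1, s2, s3, s4, s5 ≥ 0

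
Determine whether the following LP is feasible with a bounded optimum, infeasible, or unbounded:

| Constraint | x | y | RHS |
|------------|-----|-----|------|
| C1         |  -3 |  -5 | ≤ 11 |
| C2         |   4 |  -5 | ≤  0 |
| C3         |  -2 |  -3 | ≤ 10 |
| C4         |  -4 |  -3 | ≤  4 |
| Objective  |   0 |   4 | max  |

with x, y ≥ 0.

Unbounded (objective can increase without bound)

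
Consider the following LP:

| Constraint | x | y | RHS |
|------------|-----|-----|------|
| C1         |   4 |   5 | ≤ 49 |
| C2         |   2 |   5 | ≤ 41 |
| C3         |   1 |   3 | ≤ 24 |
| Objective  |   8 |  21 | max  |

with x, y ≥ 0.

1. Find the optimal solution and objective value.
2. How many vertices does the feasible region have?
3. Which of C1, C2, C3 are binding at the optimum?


1. x = 3, y = 7, z = 171
2. 5
3. C2, C3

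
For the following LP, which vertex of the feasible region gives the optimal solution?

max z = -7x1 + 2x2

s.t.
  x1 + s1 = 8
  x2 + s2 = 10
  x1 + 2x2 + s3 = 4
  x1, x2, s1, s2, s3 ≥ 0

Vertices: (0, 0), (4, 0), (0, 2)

Evaluate the objective at each vertex of the feasible region:
  z(0, 0) = 0
  z(4, 0) = -28
  z(0, 2) = 4  ←
The maximum is at x1 = 0, x2 = 2.

(0, 2)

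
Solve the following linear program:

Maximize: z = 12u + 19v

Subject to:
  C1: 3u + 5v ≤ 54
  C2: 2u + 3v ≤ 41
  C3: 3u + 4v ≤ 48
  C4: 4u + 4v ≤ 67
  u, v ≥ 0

Evaluate the objective at each vertex of the feasible region:
  z(0, 0) = 0
  z(16, 0) = 192
  z(8, 6) = 210  ←
  z(0, 10.8) = 205.2
The maximum is at u = 8, v = 6.

u = 8, v = 6, z = 210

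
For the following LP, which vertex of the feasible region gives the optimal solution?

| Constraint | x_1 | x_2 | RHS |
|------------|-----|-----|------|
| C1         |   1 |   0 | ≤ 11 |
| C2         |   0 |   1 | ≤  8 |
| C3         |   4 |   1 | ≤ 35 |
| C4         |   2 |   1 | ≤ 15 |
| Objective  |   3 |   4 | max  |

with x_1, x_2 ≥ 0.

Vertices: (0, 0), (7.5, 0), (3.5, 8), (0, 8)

Evaluate the objective at each vertex of the feasible region:
  z(0, 0) = 0
  z(7.5, 0) = 22.5
  z(3.5, 8) = 42.5  ←
  z(0, 8) = 32
The maximum is at x_1 = 3.5, x_2 = 8.

(3.5, 8)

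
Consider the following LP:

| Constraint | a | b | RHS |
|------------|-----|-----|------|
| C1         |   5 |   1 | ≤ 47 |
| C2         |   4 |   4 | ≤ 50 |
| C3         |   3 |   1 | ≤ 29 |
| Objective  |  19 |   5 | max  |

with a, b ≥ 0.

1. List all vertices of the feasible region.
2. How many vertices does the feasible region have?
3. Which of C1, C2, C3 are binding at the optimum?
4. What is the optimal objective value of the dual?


1. (0, 0), (9.4, 0), (9, 2), (8.25, 4.25), (0, 12.5)
2. 5
3. C1, C3
4. 181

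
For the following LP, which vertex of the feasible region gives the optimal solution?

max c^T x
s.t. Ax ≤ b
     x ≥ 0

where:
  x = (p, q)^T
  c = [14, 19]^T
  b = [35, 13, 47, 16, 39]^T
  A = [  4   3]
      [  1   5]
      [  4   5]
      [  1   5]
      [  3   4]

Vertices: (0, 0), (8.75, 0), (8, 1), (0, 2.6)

Evaluate the objective at each vertex of the feasible region:
  z(0, 0) = 0
  z(8.75, 0) = 122.5
  z(8, 1) = 131  ←
  z(0, 2.6) = 49.4
The maximum is at p = 8, q = 1.

(8, 1)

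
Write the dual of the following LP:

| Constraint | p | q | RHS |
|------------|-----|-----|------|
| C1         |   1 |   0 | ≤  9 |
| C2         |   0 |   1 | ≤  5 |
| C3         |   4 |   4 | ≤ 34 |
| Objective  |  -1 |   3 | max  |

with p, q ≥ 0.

Primal max cᵀx s.t. Ax ≤ b, x ≥ 0  →  Dual min bᵀy s.t. Aᵀy ≥ c, y ≥ 0.

Minimize: z = 9y1 + 5y2 + 34y3

Subject to:
  y1 + 4y3 ≥ -1
  y2 + 4y3 ≥ 3
  y1, y2, y3 ≥ 0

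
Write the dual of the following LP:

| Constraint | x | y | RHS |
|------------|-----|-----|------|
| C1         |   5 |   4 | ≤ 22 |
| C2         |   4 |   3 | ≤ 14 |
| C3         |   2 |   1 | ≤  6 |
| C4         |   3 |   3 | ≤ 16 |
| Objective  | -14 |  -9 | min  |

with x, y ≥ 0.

Primal min cᵀx s.t. Ax ≤ b, x ≥ 0  →  Dual max −bᵀy s.t. Aᵀy ≥ −c, y ≥ 0.

Maximize: z = -22y1 - 14y2 - 6y3 - 16y4

Subject to:
  5y1 + 4y2 + 2y3 + 3y4 ≥ 14
  4y1 + 3y2 + y3 + 3y4 ≥ 9
  y1, y2, y3, y4 ≥ 0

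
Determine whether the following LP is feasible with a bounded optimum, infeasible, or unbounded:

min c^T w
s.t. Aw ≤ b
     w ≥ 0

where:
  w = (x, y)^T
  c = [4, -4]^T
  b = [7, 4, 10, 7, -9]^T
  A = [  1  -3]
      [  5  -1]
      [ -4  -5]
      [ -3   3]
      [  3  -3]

Infeasible (no feasible solution exists)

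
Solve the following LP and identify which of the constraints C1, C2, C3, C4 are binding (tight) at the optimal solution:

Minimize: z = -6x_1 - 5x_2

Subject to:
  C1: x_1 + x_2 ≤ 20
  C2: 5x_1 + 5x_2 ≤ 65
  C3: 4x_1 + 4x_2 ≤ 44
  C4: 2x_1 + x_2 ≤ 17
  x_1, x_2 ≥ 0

At x_1 = 6, x_2 = 5, compute slack b - a·x for each constraint:
  C1: 20 − 11 = 9  (slack)
  C2: 65 − 55 = 10  (slack)
  C3: 44 − 44 = 0  (binding)
  C4: 17 − 17 = 0  (binding)

Optimal: x_1 = 6, x_2 = 5
Binding: C3, C4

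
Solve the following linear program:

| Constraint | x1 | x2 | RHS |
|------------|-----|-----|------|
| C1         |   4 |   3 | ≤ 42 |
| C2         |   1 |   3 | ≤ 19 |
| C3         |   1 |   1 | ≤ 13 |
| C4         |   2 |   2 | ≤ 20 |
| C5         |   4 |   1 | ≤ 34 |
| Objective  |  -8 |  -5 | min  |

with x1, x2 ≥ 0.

Evaluate the objective at each vertex of the feasible region:
  z(0, 0) = 0
  z(8.5, 0) = -68
  z(8, 2) = -74  ←
  z(5.5, 4.5) = -66.5
  z(0, 6.333) = -31.67
The minimum is at x1 = 8, x2 = 2.

x1 = 8, x2 = 2, z = -74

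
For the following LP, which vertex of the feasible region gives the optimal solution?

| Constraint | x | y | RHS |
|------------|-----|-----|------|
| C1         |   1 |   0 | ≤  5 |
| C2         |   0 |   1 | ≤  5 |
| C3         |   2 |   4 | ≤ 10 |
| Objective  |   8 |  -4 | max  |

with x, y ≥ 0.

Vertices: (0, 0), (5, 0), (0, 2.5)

Evaluate the objective at each vertex of the feasible region:
  z(0, 0) = 0
  z(5, 0) = 40  ←
  z(0, 2.5) = -10
The maximum is at x = 5, y = 0.

(5, 0)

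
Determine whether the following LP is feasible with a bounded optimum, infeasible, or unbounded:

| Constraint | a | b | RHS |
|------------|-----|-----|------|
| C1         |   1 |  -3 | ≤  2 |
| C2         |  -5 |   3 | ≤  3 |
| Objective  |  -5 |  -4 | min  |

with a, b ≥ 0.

Unbounded (objective can decrease without bound)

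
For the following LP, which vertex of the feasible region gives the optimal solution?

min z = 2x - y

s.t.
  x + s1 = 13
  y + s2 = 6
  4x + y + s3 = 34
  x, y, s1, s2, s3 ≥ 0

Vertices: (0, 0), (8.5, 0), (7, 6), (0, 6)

Evaluate the objective at each vertex of the feasible region:
  z(0, 0) = 0
  z(8.5, 0) = 17
  z(7, 6) = 8
  z(0, 6) = -6  ←
The minimum is at x = 0, y = 6.

(0, 6)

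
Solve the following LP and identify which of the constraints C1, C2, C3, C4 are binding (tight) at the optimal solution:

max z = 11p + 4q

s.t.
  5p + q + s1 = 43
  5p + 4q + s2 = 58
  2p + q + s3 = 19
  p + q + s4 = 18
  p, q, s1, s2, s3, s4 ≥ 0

At p = 8, q = 3, compute slack b - a·x for each constraint:
  C1: 43 − 43 = 0  (binding)
  C2: 58 − 52 = 6  (slack)
  C3: 19 − 19 = 0  (binding)
  C4: 18 − 11 = 7  (slack)

Optimal: p = 8, q = 3
Binding: C1, C3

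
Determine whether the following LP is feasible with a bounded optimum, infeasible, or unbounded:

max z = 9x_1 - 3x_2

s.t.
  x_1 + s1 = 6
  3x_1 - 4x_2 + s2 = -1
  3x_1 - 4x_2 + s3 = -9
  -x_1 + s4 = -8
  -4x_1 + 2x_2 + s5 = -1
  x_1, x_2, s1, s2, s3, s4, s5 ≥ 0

Infeasible (no feasible solution exists)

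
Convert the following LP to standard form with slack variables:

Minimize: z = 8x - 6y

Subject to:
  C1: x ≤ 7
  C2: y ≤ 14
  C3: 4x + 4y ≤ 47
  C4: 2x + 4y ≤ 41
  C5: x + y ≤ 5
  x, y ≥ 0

min z = 8x - 6y

s.t.
  x + s1 = 7
  y + s2 = 14
  4x + 4y + s3 = 47
  2x + 4y + s4 = 41
  x + y + s5 = 5
  x, y, s1, s2, s3, s4, s5 ≥ 0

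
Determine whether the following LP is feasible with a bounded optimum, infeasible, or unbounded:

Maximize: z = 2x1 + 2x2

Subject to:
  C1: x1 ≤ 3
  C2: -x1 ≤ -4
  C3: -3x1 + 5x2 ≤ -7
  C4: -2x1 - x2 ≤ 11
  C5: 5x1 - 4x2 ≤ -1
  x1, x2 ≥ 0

Infeasible (no feasible solution exists)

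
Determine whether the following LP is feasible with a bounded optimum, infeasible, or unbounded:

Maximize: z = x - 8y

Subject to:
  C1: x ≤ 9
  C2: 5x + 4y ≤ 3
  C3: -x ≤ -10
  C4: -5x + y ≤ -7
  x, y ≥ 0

Infeasible (no feasible solution exists)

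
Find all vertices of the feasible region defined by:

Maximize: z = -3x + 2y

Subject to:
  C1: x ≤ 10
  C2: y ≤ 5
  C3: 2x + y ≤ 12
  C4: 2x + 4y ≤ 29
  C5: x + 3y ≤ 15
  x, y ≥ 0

(0, 0), (6, 0), (4.2, 3.6), (0, 5)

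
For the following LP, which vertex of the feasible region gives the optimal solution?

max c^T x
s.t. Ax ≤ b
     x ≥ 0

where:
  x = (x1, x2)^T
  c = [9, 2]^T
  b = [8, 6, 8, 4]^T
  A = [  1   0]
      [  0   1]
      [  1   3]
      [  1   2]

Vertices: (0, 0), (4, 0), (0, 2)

Evaluate the objective at each vertex of the feasible region:
  z(0, 0) = 0
  z(4, 0) = 36  ←
  z(0, 2) = 4
The maximum is at x1 = 4, x2 = 0.

(4, 0)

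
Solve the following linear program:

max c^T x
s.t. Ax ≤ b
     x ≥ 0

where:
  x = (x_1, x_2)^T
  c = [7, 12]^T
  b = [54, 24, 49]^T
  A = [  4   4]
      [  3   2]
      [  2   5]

Evaluate the objective at each vertex of the feasible region:
  z(0, 0) = 0
  z(8, 0) = 56
  z(2, 9) = 122  ←
  z(0, 9.8) = 117.6
The maximum is at x_1 = 2, x_2 = 9.

x_1 = 2, x_2 = 9, z = 122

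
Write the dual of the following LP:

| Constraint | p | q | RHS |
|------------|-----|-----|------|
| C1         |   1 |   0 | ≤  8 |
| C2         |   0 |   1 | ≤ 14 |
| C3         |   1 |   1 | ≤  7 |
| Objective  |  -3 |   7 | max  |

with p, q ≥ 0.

Primal max cᵀx s.t. Ax ≤ b, x ≥ 0  →  Dual min bᵀy s.t. Aᵀy ≥ c, y ≥ 0.

Minimize: z = 8y1 + 14y2 + 7y3

Subject to:
  y1 + y3 ≥ -3
  y2 + y3 ≥ 7
  y1, y2, y3 ≥ 0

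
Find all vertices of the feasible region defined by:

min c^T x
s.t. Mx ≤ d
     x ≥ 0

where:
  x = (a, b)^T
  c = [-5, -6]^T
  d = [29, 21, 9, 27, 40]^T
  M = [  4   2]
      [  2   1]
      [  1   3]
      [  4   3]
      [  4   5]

(0, 0), (6.75, 0), (6, 1), (0, 3)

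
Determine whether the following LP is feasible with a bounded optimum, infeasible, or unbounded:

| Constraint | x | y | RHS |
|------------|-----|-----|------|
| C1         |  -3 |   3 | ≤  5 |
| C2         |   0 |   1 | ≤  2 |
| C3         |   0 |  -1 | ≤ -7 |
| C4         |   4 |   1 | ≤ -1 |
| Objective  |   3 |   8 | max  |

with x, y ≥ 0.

Infeasible (no feasible solution exists)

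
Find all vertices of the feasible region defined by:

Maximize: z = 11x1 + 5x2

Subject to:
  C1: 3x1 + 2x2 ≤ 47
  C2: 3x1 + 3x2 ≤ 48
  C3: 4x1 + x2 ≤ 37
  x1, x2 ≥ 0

(0, 0), (9.25, 0), (7, 9), (0, 16)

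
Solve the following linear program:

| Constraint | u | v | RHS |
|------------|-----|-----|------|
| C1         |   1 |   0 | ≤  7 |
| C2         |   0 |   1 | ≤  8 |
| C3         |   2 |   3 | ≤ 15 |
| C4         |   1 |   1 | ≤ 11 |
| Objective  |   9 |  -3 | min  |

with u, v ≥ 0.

Evaluate the objective at each vertex of the feasible region:
  z(0, 0) = 0
  z(7, 0) = 63
  z(7, 0.3333) = 62
  z(0, 5) = -15  ←
The minimum is at u = 0, v = 5.

u = 0, v = 5, z = -15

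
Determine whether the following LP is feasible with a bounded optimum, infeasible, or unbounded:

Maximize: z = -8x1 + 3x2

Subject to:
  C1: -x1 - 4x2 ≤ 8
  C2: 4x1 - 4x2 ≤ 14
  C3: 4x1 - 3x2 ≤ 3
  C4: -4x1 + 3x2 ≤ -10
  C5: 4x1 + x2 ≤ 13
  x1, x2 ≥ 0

Infeasible (no feasible solution exists)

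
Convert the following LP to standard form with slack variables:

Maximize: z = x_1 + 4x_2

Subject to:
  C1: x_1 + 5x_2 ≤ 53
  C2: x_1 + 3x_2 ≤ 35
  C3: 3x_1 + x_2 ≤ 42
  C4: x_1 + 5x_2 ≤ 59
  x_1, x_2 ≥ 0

max z = x_1 + 4x_2

s.t.
  x_1 + 5x_2 + s1 = 53
  x_1 + 3x_2 + s2 = 35
  3x_1 + x_2 + s3 = 42
  x_1 + 5x_2 + s4 = 59
  x_1, x_2, s1, s2, s3, s4 ≥ 0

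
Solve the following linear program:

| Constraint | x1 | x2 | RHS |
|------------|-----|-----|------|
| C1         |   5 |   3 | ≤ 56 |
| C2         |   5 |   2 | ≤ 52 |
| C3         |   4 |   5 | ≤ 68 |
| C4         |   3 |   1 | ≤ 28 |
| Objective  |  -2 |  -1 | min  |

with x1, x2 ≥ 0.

Evaluate the objective at each vertex of the feasible region:
  z(0, 0) = 0
  z(9.333, 0) = -18.67
  z(7, 7) = -21  ←
  z(5.846, 8.923) = -20.62
  z(0, 13.6) = -13.6
The minimum is at x1 = 7, x2 = 7.

x1 = 7, x2 = 7, z = -21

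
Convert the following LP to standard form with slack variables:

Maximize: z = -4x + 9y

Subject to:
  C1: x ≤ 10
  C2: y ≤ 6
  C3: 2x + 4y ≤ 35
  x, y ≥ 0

max z = -4x + 9y

s.t.
  x + s1 = 10
  y + s2 = 6
  2x + 4y + s3 = 35
  x, y, s1, s2, s3 ≥ 0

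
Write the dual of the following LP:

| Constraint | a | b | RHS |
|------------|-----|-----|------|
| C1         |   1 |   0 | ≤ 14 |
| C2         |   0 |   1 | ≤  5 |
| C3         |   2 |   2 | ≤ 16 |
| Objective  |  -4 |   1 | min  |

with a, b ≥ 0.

Primal min cᵀx s.t. Ax ≤ b, x ≥ 0  →  Dual max −bᵀy s.t. Aᵀy ≥ −c, y ≥ 0.

Maximize: z = -14y1 - 5y2 - 16y3

Subject to:
  y1 + 2y3 ≥ 4
  y2 + 2y3 ≥ -1
  y1, y2, y3 ≥ 0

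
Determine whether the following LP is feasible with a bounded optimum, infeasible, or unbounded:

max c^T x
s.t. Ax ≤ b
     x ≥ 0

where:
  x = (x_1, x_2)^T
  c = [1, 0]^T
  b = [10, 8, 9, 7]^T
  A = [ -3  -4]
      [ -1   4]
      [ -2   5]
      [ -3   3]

Unbounded (objective can increase without bound)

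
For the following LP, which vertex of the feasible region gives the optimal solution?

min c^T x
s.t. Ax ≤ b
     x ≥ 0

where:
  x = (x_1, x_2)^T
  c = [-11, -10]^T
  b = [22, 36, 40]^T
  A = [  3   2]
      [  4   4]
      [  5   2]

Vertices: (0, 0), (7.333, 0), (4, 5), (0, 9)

Evaluate the objective at each vertex of the feasible region:
  z(0, 0) = 0
  z(7.333, 0) = -80.67
  z(4, 5) = -94  ←
  z(0, 9) = -90
The minimum is at x_1 = 4, x_2 = 5.

(4, 5)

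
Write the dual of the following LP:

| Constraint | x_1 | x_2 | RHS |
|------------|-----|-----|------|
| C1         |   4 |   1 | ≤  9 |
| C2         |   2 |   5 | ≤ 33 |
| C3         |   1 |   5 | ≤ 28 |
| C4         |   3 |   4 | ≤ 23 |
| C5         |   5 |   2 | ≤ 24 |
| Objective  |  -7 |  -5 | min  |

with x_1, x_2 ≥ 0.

Primal min cᵀx s.t. Ax ≤ b, x ≥ 0  →  Dual max −bᵀy s.t. Aᵀy ≥ −c, y ≥ 0.

Maximize: z = -9y1 - 33y2 - 28y3 - 23y4 - 24y5

Subject to:
  4y1 + 2y2 + y3 + 3y4 + 5y5 ≥ 7
  y1 + 5y2 + 5y3 + 4y4 + 2y5 ≥ 5
  y1, y2, y3, y4, y5 ≥ 0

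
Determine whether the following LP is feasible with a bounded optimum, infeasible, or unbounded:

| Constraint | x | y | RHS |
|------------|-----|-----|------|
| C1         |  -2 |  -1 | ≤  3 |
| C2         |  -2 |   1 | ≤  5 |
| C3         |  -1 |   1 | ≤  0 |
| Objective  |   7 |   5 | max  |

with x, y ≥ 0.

Unbounded (objective can increase without bound)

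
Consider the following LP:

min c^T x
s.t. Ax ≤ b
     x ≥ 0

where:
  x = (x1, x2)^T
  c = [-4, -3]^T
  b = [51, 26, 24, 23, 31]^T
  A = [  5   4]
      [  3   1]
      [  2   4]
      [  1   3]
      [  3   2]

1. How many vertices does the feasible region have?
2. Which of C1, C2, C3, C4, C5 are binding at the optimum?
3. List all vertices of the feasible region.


1. 4
2. C2, C3
3. (0, 0), (8.667, 0), (8, 2), (0, 6)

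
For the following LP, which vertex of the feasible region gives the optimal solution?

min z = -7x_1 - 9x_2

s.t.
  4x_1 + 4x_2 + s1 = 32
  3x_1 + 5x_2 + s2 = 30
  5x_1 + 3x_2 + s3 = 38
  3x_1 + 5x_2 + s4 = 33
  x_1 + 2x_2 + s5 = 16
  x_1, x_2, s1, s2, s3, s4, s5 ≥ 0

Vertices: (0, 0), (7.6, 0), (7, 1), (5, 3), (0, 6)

Evaluate the objective at each vertex of the feasible region:
  z(0, 0) = 0
  z(7.6, 0) = -53.2
  z(7, 1) = -58
  z(5, 3) = -62  ←
  z(0, 6) = -54
The minimum is at x_1 = 5, x_2 = 3.

(5, 3)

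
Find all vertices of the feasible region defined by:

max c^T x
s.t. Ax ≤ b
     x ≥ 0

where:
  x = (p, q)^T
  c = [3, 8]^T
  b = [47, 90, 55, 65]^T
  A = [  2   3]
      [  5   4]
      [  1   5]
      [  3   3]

(0, 0), (18, 0), (11.71, 7.857), (10, 9), (0, 11)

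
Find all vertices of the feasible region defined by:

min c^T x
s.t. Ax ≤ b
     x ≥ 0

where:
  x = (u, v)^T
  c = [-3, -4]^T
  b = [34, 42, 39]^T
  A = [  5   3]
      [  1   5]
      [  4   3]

(0, 0), (6.8, 0), (2, 8), (0, 8.4)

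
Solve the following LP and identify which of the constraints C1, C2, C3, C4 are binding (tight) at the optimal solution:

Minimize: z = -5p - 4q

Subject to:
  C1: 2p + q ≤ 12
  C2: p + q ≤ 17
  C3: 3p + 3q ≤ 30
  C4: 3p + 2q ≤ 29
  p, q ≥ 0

At p = 2, q = 8, compute slack b - a·x for each constraint:
  C1: 12 − 12 = 0  (binding)
  C2: 17 − 10 = 7  (slack)
  C3: 30 − 30 = 0  (binding)
  C4: 29 − 22 = 7  (slack)

Optimal: p = 2, q = 8
Binding: C1, C3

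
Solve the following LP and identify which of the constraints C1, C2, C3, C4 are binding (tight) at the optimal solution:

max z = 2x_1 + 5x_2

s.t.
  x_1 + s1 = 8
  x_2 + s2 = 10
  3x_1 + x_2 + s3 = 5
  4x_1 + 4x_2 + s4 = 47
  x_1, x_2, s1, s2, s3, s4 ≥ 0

At x_1 = 0, x_2 = 5, compute slack b - a·x for each constraint:
  C1: 8 − 0 = 8  (slack)
  C2: 10 − 5 = 5  (slack)
  C3: 5 − 5 = 0  (binding)
  C4: 47 − 20 = 27  (slack)

Optimal: x_1 = 0, x_2 = 5
Binding: C3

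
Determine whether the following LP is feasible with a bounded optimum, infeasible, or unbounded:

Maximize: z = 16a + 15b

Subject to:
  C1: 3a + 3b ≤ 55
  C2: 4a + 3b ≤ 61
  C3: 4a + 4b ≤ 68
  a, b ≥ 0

Feasible with a bounded optimal solution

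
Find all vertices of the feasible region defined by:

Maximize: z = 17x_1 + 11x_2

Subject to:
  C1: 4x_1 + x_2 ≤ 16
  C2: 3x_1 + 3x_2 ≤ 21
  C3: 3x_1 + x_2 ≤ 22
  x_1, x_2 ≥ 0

(0, 0), (4, 0), (3, 4), (0, 7)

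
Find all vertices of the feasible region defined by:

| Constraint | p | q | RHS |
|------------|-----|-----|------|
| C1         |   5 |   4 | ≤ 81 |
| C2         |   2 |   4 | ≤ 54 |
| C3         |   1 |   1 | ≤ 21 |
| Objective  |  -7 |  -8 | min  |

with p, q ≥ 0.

(0, 0), (16.2, 0), (9, 9), (0, 13.5)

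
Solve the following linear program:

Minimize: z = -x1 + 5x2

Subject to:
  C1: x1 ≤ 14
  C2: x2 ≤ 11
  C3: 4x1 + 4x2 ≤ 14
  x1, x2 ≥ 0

Evaluate the objective at each vertex of the feasible region:
  z(0, 0) = 0
  z(3.5, 0) = -3.5  ←
  z(0, 3.5) = 17.5
The minimum is at x1 = 3.5, x2 = 0.

x1 = 3.5, x2 = 0, z = -3.5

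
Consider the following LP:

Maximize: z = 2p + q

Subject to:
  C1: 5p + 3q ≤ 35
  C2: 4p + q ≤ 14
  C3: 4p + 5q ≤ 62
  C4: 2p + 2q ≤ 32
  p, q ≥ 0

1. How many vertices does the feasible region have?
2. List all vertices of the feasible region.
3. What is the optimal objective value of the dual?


1. 4
2. (0, 0), (3.5, 0), (1, 10), (0, 11.67)
3. 12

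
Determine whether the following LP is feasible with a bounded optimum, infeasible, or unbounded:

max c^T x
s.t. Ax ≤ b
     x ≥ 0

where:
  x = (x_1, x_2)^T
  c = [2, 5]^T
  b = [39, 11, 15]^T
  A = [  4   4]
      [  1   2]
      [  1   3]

Feasible with a bounded optimal solution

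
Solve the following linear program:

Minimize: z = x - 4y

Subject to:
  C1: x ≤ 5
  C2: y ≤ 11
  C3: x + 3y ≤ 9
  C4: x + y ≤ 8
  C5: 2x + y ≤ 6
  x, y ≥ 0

Evaluate the objective at each vertex of the feasible region:
  z(0, 0) = 0
  z(3, 0) = 3
  z(1.8, 2.4) = -7.8
  z(0, 3) = -12  ←
The minimum is at x = 0, y = 3.

x = 0, y = 3, z = -12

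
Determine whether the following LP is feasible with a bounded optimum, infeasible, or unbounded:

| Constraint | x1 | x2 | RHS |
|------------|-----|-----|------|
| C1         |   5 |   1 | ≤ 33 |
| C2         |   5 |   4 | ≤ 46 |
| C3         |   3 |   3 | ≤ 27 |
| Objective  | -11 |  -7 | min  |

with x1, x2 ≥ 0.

Feasible with a bounded optimal solution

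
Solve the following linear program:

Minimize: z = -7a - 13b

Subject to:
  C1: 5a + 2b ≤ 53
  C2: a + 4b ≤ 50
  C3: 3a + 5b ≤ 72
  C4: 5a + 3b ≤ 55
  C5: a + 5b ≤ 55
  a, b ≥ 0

Evaluate the objective at each vertex of the feasible region:
  z(0, 0) = 0
  z(10.6, 0) = -74.2
  z(9.8, 2) = -94.6
  z(5, 10) = -165  ←
  z(0, 11) = -143
The minimum is at a = 5, b = 10.

a = 5, b = 10, z = -165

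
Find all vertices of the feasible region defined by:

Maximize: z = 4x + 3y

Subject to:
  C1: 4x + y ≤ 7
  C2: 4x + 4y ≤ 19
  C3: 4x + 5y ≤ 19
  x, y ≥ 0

(0, 0), (1.75, 0), (1, 3), (0, 3.8)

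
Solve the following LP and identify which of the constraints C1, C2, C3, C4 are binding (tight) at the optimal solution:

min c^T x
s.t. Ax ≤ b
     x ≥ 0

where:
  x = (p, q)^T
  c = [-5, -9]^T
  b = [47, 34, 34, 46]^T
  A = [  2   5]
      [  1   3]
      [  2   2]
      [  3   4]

At p = 6, q = 7, compute slack b - a·x for each constraint:
  C1: 47 − 47 = 0  (binding)
  C2: 34 − 27 = 7  (slack)
  C3: 34 − 26 = 8  (slack)
  C4: 46 − 46 = 0  (binding)

Optimal: p = 6, q = 7
Binding: C1, C4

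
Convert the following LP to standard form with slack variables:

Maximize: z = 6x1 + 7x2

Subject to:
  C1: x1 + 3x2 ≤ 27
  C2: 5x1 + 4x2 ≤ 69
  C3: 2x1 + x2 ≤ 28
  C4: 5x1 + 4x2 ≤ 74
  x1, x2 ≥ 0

max z = 6x1 + 7x2

s.t.
  x1 + 3x2 + s1 = 27
  5x1 + 4x2 + s2 = 69
  2x1 + x2 + s3 = 28
  5x1 + 4x2 + s4 = 74
  x1, x2, s1, s2, s3, s4 ≥ 0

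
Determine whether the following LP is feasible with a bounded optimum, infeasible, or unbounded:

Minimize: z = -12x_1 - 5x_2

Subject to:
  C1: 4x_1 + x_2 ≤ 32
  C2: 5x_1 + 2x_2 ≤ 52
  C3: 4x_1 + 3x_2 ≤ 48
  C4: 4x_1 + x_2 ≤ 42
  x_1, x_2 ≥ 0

Feasible with a bounded optimal solution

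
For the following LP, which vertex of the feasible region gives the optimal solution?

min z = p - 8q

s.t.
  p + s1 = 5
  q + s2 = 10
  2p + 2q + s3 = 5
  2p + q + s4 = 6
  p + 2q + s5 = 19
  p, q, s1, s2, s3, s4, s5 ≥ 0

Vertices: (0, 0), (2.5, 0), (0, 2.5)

Evaluate the objective at each vertex of the feasible region:
  z(0, 0) = 0
  z(2.5, 0) = 2.5
  z(0, 2.5) = -20  ←
The minimum is at p = 0, q = 2.5.

(0, 2.5)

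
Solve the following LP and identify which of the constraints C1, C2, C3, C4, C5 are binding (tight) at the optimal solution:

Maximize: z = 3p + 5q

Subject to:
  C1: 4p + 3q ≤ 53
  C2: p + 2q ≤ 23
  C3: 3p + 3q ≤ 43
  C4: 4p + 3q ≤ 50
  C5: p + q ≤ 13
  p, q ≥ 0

At p = 3, q = 10, compute slack b - a·x for each constraint:
  C1: 53 − 42 = 11  (slack)
  C2: 23 − 23 = 0  (binding)
  C3: 43 − 39 = 4  (slack)
  C4: 50 − 42 = 8  (slack)
  C5: 13 − 13 = 0  (binding)

Optimal: p = 3, q = 10
Binding: C2, C5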